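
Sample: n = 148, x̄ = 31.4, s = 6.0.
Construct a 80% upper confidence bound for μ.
μ ≤ 31.82

Upper bound (one-sided):
t* = 0.844 (one-sided for 80%)
Upper bound = x̄ + t* · s/√n = 31.4 + 0.844 · 6.0/√148 = 31.82

We are 80% confident that μ ≤ 31.82.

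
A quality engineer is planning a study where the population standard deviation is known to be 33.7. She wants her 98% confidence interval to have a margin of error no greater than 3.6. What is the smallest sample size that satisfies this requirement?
n ≥ 475

For margin E ≤ 3.6:
n ≥ (z* · σ / E)²
n ≥ (2.326 · 33.7 / 3.6)²
n ≥ 474.10

Minimum n = 475 (rounding up)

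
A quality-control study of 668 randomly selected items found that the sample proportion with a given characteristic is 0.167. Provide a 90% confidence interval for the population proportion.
(0.143, 0.191)

Proportion CI:
SE = √(p̂(1-p̂)/n) = √(0.167 · 0.833 / 668) = 0.01443

z* = 1.645
Margin = z* · SE = 1.645 · 0.01443 = 0.0237

CI: 0.167 ± 0.0237 = (0.143, 0.191)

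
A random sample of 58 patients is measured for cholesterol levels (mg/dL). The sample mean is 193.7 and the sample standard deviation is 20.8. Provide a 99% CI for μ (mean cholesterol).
(186.42, 200.98)

t-interval (σ unknown):
df = n - 1 = 57
t* = 2.665 for 99% confidence

Margin of error = t* · s/√n = 2.665 · 20.8/√58 = 7.28

CI: (186.42, 200.98)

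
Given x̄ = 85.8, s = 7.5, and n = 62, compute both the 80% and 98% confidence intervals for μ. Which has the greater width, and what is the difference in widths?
98% CI is wider by 2.08

df = 61
80% CI: t* = 1.296, (84.57, 87.03), width = 2 · t* · s/√n = 2.47
98% CI: t* = 2.389, (83.52, 88.08), width = 2 · t* · s/√n = 4.55

The 98% CI is wider by 4.55 - 2.47 = 2.08.
Higher confidence requires a wider interval.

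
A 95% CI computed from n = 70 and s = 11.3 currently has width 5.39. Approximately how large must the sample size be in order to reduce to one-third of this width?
n ≈ 630

CI width ∝ 1/√n
To reduce width by factor 3, need √n to grow by 3 → need 3² = 9 times as many samples.

Current: n = 70, width = 5.39
New: n = 630, width ≈ 1.77

Width reduced by factor of 5.39/1.77 = 3.05.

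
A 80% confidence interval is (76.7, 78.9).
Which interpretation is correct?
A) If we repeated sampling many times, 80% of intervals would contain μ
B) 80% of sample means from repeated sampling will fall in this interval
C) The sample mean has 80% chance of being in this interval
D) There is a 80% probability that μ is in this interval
A

A) Correct — this is the frequentist long-run coverage interpretation.
B) Wrong — coverage applies to intervals containing μ, not to future x̄ values.
C) Wrong — x̄ is observed and sits in the interval by construction.
D) Wrong — μ is fixed; the randomness lives in the interval, not in μ.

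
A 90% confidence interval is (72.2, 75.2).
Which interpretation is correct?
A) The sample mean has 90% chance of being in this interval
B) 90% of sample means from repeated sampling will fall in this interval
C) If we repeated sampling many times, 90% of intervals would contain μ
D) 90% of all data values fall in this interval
C

A) Wrong — x̄ is observed and sits in the interval by construction.
B) Wrong — coverage applies to intervals containing μ, not to future x̄ values.
C) Correct — this is the frequentist long-run coverage interpretation.
D) Wrong — a CI is about the parameter μ, not individual data values.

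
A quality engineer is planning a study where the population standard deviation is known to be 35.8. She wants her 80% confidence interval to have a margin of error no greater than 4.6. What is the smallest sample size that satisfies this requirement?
n ≥ 100

For margin E ≤ 4.6:
n ≥ (z* · σ / E)²
n ≥ (1.282 · 35.8 / 4.6)²
n ≥ 99.55

Minimum n = 100 (rounding up)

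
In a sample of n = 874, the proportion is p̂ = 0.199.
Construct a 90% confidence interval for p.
(0.177, 0.221)

Proportion CI:
SE = √(p̂(1-p̂)/n) = √(0.199 · 0.801 / 874) = 0.01350

z* = 1.645
Margin = z* · SE = 1.645 · 0.01350 = 0.0222

CI: 0.199 ± 0.0222 = (0.177, 0.221)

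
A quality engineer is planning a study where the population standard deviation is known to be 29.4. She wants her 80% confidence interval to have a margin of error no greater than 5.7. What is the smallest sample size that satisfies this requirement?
n ≥ 44

For margin E ≤ 5.7:
n ≥ (z* · σ / E)²
n ≥ (1.282 · 29.4 / 5.7)²
n ≥ 43.72

Minimum n = 44 (rounding up)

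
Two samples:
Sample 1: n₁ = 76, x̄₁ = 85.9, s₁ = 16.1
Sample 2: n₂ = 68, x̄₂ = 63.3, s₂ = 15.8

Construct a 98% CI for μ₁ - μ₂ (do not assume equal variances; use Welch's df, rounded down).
(16.34, 28.86)

Difference: x̄₁ - x̄₂ = 22.60
SE = √(s₁²/n₁ + s₂²/n₂) = √(16.1²/76 + 15.8²/68) = 2.6612
df = 140.78 → 140 (Welch–Satterthwaite, rounded down)
t* = 2.353

CI: 22.60 ± 2.353 · 2.6612 = 22.60 ± 6.26 = (16.34, 28.86)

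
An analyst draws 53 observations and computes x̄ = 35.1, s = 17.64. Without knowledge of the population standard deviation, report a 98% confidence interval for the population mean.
(29.28, 40.92)

t-interval (σ unknown):
df = n - 1 = 52
t* = 2.400 for 98% confidence

Margin of error = t* · s/√n = 2.400 · 17.64/√53 = 5.82

CI: (29.28, 40.92)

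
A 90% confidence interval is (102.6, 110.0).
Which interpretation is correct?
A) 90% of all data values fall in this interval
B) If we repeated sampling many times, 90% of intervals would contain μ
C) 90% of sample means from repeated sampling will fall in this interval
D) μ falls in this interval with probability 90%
B

A) Wrong — a CI is about the parameter μ, not individual data values.
B) Correct — this is the frequentist long-run coverage interpretation.
C) Wrong — coverage applies to intervals containing μ, not to future x̄ values.
D) Wrong — μ is fixed; the randomness lives in the interval, not in μ.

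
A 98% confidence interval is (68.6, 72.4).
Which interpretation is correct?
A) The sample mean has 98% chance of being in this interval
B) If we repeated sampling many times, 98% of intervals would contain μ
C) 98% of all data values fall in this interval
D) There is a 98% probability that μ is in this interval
B

A) Wrong — x̄ is observed and sits in the interval by construction.
B) Correct — this is the frequentist long-run coverage interpretation.
C) Wrong — a CI is about the parameter μ, not individual data values.
D) Wrong — μ is fixed; the randomness lives in the interval, not in μ.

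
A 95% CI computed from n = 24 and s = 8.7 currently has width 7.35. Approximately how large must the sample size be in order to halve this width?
n ≈ 96

CI width ∝ 1/√n
To reduce width by factor 2, need √n to grow by 2 → need 2² = 4 times as many samples.

Current: n = 24, width = 7.35
New: n = 96, width ≈ 3.53

Width reduced by factor of 7.35/3.53 = 2.08.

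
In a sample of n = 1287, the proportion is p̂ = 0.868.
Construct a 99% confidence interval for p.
(0.844, 0.892)

Proportion CI:
SE = √(p̂(1-p̂)/n) = √(0.868 · 0.132 / 1287) = 0.00944

z* = 2.576
Margin = z* · SE = 2.576 · 0.00944 = 0.0243

CI: 0.868 ± 0.0243 = (0.844, 0.892)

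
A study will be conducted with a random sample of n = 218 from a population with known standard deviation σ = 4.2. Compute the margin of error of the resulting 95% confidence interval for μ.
Margin of error = 0.56

Margin of error = z* · σ/√n
= 1.960 · 4.2/√218
= 1.960 · 4.2/14.7648
= 0.56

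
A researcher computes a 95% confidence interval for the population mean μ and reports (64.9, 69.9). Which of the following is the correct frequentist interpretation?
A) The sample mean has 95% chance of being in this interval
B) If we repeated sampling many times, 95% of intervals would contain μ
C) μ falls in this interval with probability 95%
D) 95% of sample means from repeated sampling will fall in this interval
B

A) Wrong — x̄ is observed and sits in the interval by construction.
B) Correct — this is the frequentist long-run coverage interpretation.
C) Wrong — μ is fixed; the randomness lives in the interval, not in μ.
D) Wrong — coverage applies to intervals containing μ, not to future x̄ values.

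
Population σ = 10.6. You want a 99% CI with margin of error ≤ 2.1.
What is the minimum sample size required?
n ≥ 170

For margin E ≤ 2.1:
n ≥ (z* · σ / E)²
n ≥ (2.576 · 10.6 / 2.1)²
n ≥ 169.07

Minimum n = 170 (rounding up)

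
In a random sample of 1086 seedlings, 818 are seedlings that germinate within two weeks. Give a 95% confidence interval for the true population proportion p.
(0.728, 0.779)

Proportion CI:
p̂ = 818/1086 = 0.75322
SE = √(p̂(1-p̂)/n) = √(0.75322 · 0.24678 / 1086) = 0.01308

z* = 1.960
Margin = z* · SE = 1.960 · 0.01308 = 0.0256

CI: 0.75322 ± 0.0256 = (0.728, 0.779)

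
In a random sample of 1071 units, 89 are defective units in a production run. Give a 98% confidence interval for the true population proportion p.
(0.063, 0.103)

Proportion CI:
p̂ = 89/1071 = 0.08310
SE = √(p̂(1-p̂)/n) = √(0.08310 · 0.91690 / 1071) = 0.00843

z* = 2.326
Margin = z* · SE = 2.326 · 0.00843 = 0.0196

CI: 0.08310 ± 0.0196 = (0.063, 0.103)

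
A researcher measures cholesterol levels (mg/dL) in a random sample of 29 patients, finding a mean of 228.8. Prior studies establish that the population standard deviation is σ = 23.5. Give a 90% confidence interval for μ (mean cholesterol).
(221.62, 235.98)

z-interval (σ known):
z* = 1.645 for 90% confidence

Margin of error = z* · σ/√n = 1.645 · 23.5/√29 = 7.18

CI: (228.8 - 7.18, 228.8 + 7.18) = (221.62, 235.98)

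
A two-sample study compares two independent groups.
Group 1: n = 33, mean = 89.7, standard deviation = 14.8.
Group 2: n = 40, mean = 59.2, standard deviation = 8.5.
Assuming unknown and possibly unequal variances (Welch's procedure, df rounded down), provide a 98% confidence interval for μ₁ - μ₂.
(23.51, 37.49)

Difference: x̄₁ - x̄₂ = 30.50
SE = √(s₁²/n₁ + s₂²/n₂) = √(14.8²/33 + 8.5²/40) = 2.9058
df = 48.82 → 48 (Welch–Satterthwaite, rounded down)
t* = 2.407

CI: 30.50 ± 2.407 · 2.9058 = 30.50 ± 6.99 = (23.51, 37.49)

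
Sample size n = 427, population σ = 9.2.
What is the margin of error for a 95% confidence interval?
Margin of error = 0.87

Margin of error = z* · σ/√n
= 1.960 · 9.2/√427
= 1.960 · 9.2/20.6640
= 0.87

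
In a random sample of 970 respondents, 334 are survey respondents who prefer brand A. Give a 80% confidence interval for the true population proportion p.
(0.325, 0.364)

Proportion CI:
p̂ = 334/970 = 0.34433
SE = √(p̂(1-p̂)/n) = √(0.34433 · 0.65567 / 970) = 0.01526

z* = 1.282
Margin = z* · SE = 1.282 · 0.01526 = 0.0196

CI: 0.34433 ± 0.0196 = (0.325, 0.364)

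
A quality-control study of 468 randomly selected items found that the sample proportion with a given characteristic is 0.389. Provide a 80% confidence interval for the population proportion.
(0.360, 0.418)

Proportion CI:
SE = √(p̂(1-p̂)/n) = √(0.389 · 0.611 / 468) = 0.02254

z* = 1.282
Margin = z* · SE = 1.282 · 0.02254 = 0.0289

CI: 0.389 ± 0.0289 = (0.360, 0.418)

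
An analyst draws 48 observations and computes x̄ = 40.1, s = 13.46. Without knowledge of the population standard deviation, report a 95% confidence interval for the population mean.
(36.19, 44.01)

t-interval (σ unknown):
df = n - 1 = 47
t* = 2.012 for 95% confidence

Margin of error = t* · s/√n = 2.012 · 13.46/√48 = 3.91

CI: (36.19, 44.01)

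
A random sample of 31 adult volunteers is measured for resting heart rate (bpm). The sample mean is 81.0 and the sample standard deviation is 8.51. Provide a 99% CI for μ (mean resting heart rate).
(76.80, 85.20)

t-interval (σ unknown):
df = n - 1 = 30
t* = 2.750 for 99% confidence

Margin of error = t* · s/√n = 2.750 · 8.51/√31 = 4.20

CI: (76.80, 85.20)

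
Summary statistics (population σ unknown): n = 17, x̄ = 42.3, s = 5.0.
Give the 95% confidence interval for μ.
(39.73, 44.87)

t-interval (σ unknown):
df = n - 1 = 16
t* = 2.120 for 95% confidence

Margin of error = t* · s/√n = 2.120 · 5.0/√17 = 2.57

CI: (39.73, 44.87)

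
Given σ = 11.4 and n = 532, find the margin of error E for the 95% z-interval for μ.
Margin of error = 0.97

Margin of error = z* · σ/√n
= 1.960 · 11.4/√532
= 1.960 · 11.4/23.0651
= 0.97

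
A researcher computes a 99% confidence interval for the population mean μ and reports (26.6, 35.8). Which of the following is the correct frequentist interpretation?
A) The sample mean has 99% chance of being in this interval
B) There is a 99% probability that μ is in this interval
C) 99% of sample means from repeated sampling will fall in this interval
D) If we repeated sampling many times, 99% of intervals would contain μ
D

A) Wrong — x̄ is observed and sits in the interval by construction.
B) Wrong — μ is fixed; the randomness lives in the interval, not in μ.
C) Wrong — coverage applies to intervals containing μ, not to future x̄ values.
D) Correct — this is the frequentist long-run coverage interpretation.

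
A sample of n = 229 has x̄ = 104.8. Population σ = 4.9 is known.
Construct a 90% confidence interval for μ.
(104.27, 105.33)

z-interval (σ known):
z* = 1.645 for 90% confidence

Margin of error = z* · σ/√n = 1.645 · 4.9/√229 = 0.53

CI: (104.8 - 0.53, 104.8 + 0.53) = (104.27, 105.33)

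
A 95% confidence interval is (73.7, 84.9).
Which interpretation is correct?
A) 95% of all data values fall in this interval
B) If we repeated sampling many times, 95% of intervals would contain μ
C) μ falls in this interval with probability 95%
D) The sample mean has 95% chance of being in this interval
B

A) Wrong — a CI is about the parameter μ, not individual data values.
B) Correct — this is the frequentist long-run coverage interpretation.
C) Wrong — μ is fixed; the randomness lives in the interval, not in μ.
D) Wrong — x̄ is observed and sits in the interval by construction.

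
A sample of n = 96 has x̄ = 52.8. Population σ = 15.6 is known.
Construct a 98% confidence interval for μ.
(49.10, 56.50)

z-interval (σ known):
z* = 2.326 for 98% confidence

Margin of error = z* · σ/√n = 2.326 · 15.6/√96 = 3.70

CI: (52.8 - 3.70, 52.8 + 3.70) = (49.10, 56.50)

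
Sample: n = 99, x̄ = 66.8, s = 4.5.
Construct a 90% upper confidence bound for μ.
μ ≤ 67.38

Upper bound (one-sided):
t* = 1.290 (one-sided for 90%)
Upper bound = x̄ + t* · s/√n = 66.8 + 1.290 · 4.5/√99 = 67.38

We are 90% confident that μ ≤ 67.38.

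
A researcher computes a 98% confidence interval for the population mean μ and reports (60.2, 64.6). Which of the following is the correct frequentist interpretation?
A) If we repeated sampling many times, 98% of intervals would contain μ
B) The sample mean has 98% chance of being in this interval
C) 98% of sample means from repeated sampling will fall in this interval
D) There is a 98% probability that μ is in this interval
A

A) Correct — this is the frequentist long-run coverage interpretation.
B) Wrong — x̄ is observed and sits in the interval by construction.
C) Wrong — coverage applies to intervals containing μ, not to future x̄ values.
D) Wrong — μ is fixed; the randomness lives in the interval, not in μ.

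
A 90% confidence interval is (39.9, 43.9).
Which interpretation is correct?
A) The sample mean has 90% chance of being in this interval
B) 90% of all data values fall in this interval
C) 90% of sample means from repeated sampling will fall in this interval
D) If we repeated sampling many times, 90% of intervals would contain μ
D

A) Wrong — x̄ is observed and sits in the interval by construction.
B) Wrong — a CI is about the parameter μ, not individual data values.
C) Wrong — coverage applies to intervals containing μ, not to future x̄ values.
D) Correct — this is the frequentist long-run coverage interpretation.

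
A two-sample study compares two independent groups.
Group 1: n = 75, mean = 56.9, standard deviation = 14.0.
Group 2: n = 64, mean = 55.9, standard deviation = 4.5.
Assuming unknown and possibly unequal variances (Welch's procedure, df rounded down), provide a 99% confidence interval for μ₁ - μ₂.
(-3.50, 5.50)

Difference: x̄₁ - x̄₂ = 1.00
SE = √(s₁²/n₁ + s₂²/n₂) = √(14.0²/75 + 4.5²/64) = 1.7116
df = 91.43 → 91 (Welch–Satterthwaite, rounded down)
t* = 2.631

CI: 1.00 ± 2.631 · 1.7116 = 1.00 ± 4.50 = (-3.50, 5.50)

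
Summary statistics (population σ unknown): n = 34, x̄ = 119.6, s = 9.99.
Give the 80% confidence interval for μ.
(117.36, 121.84)

t-interval (σ unknown):
df = n - 1 = 33
t* = 1.308 for 80% confidence

Margin of error = t* · s/√n = 1.308 · 9.99/√34 = 2.24

CI: (117.36, 121.84)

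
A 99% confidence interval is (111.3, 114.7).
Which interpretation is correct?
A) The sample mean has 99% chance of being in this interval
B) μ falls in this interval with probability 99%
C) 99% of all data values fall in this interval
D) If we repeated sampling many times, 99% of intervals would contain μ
D

A) Wrong — x̄ is observed and sits in the interval by construction.
B) Wrong — μ is fixed; the randomness lives in the interval, not in μ.
C) Wrong — a CI is about the parameter μ, not individual data values.
D) Correct — this is the frequentist long-run coverage interpretation.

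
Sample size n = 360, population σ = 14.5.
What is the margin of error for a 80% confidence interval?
Margin of error = 0.98

Margin of error = z* · σ/√n
= 1.282 · 14.5/√360
= 1.282 · 14.5/18.9737
= 0.98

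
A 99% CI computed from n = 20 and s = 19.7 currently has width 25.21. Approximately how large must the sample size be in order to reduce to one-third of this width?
n ≈ 180

CI width ∝ 1/√n
To reduce width by factor 3, need √n to grow by 3 → need 3² = 9 times as many samples.

Current: n = 20, width = 25.21
New: n = 180, width ≈ 7.65

Width reduced by factor of 25.21/7.65 = 3.30.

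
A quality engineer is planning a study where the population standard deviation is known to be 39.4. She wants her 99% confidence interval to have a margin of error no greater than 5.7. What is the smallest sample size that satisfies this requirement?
n ≥ 318

For margin E ≤ 5.7:
n ≥ (z* · σ / E)²
n ≥ (2.576 · 39.4 / 5.7)²
n ≥ 317.05

Minimum n = 318 (rounding up)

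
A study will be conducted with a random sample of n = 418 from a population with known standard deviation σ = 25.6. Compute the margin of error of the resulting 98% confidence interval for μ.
Margin of error = 2.91

Margin of error = z* · σ/√n
= 2.326 · 25.6/√418
= 2.326 · 25.6/20.4450
= 2.91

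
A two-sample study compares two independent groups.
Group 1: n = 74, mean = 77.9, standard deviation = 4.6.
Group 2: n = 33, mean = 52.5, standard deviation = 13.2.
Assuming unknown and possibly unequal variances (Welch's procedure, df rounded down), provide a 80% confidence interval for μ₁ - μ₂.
(22.32, 28.48)

Difference: x̄₁ - x̄₂ = 25.40
SE = √(s₁²/n₁ + s₂²/n₂) = √(4.6²/74 + 13.2²/33) = 2.3592
df = 35.51 → 35 (Welch–Satterthwaite, rounded down)
t* = 1.306

CI: 25.40 ± 1.306 · 2.3592 = 25.40 ± 3.08 = (22.32, 28.48)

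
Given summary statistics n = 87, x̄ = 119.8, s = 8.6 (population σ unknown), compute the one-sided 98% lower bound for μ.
μ ≥ 117.88

Lower bound (one-sided):
t* = 2.085 (one-sided for 98%)
Lower bound = x̄ - t* · s/√n = 119.8 - 2.085 · 8.6/√87 = 117.88

We are 98% confident that μ ≥ 117.88.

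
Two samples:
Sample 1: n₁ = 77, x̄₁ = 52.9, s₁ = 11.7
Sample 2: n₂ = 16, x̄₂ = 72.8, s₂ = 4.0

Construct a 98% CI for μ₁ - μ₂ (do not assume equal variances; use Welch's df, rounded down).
(-23.87, -15.93)

Difference: x̄₁ - x̄₂ = -19.90
SE = √(s₁²/n₁ + s₂²/n₂) = √(11.7²/77 + 4.0²/16) = 1.6667
df = 71.28 → 71 (Welch–Satterthwaite, rounded down)
t* = 2.380

CI: -19.90 ± 2.380 · 1.6667 = -19.90 ± 3.97 = (-23.87, -15.93)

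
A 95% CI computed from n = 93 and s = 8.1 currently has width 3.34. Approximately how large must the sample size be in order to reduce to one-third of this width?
n ≈ 837

CI width ∝ 1/√n
To reduce width by factor 3, need √n to grow by 3 → need 3² = 9 times as many samples.

Current: n = 93, width = 3.34
New: n = 837, width ≈ 1.10

Width reduced by factor of 3.34/1.10 = 3.04.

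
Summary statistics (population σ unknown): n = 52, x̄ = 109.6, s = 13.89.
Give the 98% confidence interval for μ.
(104.97, 114.23)

t-interval (σ unknown):
df = n - 1 = 51
t* = 2.402 for 98% confidence

Margin of error = t* · s/√n = 2.402 · 13.89/√52 = 4.63

CI: (104.97, 114.23)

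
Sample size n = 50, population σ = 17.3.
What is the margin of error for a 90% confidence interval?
Margin of error = 4.02

Margin of error = z* · σ/√n
= 1.645 · 17.3/√50
= 1.645 · 17.3/7.0711
= 4.02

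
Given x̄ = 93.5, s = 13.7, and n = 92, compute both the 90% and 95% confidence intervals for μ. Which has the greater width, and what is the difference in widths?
95% CI is wider by 0.92

df = 91
90% CI: t* = 1.662, (91.13, 95.87), width = 2 · t* · s/√n = 4.75
95% CI: t* = 1.986, (90.66, 96.34), width = 2 · t* · s/√n = 5.67

The 95% CI is wider by 5.67 - 4.75 = 0.92.
Higher confidence requires a wider interval.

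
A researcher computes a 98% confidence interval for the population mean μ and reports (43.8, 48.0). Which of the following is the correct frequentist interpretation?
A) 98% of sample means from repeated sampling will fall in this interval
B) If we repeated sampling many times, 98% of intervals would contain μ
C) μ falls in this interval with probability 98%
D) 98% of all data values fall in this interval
B

A) Wrong — coverage applies to intervals containing μ, not to future x̄ values.
B) Correct — this is the frequentist long-run coverage interpretation.
C) Wrong — μ is fixed; the randomness lives in the interval, not in μ.
D) Wrong — a CI is about the parameter μ, not individual data values.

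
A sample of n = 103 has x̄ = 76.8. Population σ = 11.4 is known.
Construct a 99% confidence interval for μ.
(73.91, 79.69)

z-interval (σ known):
z* = 2.576 for 99% confidence

Margin of error = z* · σ/√n = 2.576 · 11.4/√103 = 2.89

CI: (76.8 - 2.89, 76.8 + 2.89) = (73.91, 79.69)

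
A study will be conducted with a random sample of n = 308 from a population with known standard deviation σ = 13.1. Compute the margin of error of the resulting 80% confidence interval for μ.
Margin of error = 0.96

Margin of error = z* · σ/√n
= 1.282 · 13.1/√308
= 1.282 · 13.1/17.5499
= 0.96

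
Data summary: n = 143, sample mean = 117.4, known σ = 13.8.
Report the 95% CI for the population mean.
(115.14, 119.66)

z-interval (σ known):
z* = 1.960 for 95% confidence

Margin of error = z* · σ/√n = 1.960 · 13.8/√143 = 2.26

CI: (117.4 - 2.26, 117.4 + 2.26) = (115.14, 119.66)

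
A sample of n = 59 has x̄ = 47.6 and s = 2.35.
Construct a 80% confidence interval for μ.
(47.20, 48.00)

t-interval (σ unknown):
df = n - 1 = 58
t* = 1.296 for 80% confidence

Margin of error = t* · s/√n = 1.296 · 2.35/√59 = 0.40

CI: (47.20, 48.00)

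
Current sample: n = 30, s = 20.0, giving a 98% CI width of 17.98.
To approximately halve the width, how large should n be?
n ≈ 120

CI width ∝ 1/√n
To reduce width by factor 2, need √n to grow by 2 → need 2² = 4 times as many samples.

Current: n = 30, width = 17.98
New: n = 120, width ≈ 8.61

Width reduced by factor of 17.98/8.61 = 2.09.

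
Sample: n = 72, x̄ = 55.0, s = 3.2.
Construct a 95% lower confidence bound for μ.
μ ≥ 54.37

Lower bound (one-sided):
t* = 1.667 (one-sided for 95%)
Lower bound = x̄ - t* · s/√n = 55.0 - 1.667 · 3.2/√72 = 54.37

We are 95% confident that μ ≥ 54.37.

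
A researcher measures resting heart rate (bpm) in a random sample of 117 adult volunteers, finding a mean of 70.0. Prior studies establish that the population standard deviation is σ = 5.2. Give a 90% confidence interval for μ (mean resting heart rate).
(69.21, 70.79)

z-interval (σ known):
z* = 1.645 for 90% confidence

Margin of error = z* · σ/√n = 1.645 · 5.2/√117 = 0.79

CI: (70.0 - 0.79, 70.0 + 0.79) = (69.21, 70.79)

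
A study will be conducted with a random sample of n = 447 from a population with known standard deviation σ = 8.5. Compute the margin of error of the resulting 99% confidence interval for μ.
Margin of error = 1.04

Margin of error = z* · σ/√n
= 2.576 · 8.5/√447
= 2.576 · 8.5/21.1424
= 1.04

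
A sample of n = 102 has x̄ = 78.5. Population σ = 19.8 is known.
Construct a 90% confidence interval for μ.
(75.27, 81.73)

z-interval (σ known):
z* = 1.645 for 90% confidence

Margin of error = z* · σ/√n = 1.645 · 19.8/√102 = 3.23

CI: (78.5 - 3.23, 78.5 + 3.23) = (75.27, 81.73)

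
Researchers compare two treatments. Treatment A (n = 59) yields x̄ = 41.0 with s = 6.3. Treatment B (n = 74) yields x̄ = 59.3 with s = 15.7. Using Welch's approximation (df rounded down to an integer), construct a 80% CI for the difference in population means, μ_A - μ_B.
(-20.88, -15.72)

Difference: x̄₁ - x̄₂ = -18.30
SE = √(s₁²/n₁ + s₂²/n₂) = √(6.3²/59 + 15.7²/74) = 2.0009
df = 100.31 → 100 (Welch–Satterthwaite, rounded down)
t* = 1.290

CI: -18.30 ± 1.290 · 2.0009 = -18.30 ± 2.58 = (-20.88, -15.72)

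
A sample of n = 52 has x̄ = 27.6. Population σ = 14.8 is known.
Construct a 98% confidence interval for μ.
(22.83, 32.37)

z-interval (σ known):
z* = 2.326 for 98% confidence

Margin of error = z* · σ/√n = 2.326 · 14.8/√52 = 4.77

CI: (27.6 - 4.77, 27.6 + 4.77) = (22.83, 32.37)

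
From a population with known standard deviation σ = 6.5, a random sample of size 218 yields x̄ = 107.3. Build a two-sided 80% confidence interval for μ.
(106.74, 107.86)

z-interval (σ known):
z* = 1.282 for 80% confidence

Margin of error = z* · σ/√n = 1.282 · 6.5/√218 = 0.56

CI: (107.3 - 0.56, 107.3 + 0.56) = (106.74, 107.86)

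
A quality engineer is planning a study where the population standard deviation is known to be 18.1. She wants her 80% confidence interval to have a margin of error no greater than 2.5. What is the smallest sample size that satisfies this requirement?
n ≥ 87

For margin E ≤ 2.5:
n ≥ (z* · σ / E)²
n ≥ (1.282 · 18.1 / 2.5)²
n ≥ 86.15

Minimum n = 87 (rounding up)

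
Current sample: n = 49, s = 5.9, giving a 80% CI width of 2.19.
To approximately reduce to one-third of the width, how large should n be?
n ≈ 441

CI width ∝ 1/√n
To reduce width by factor 3, need √n to grow by 3 → need 3² = 9 times as many samples.

Current: n = 49, width = 2.19
New: n = 441, width ≈ 0.72

Width reduced by factor of 2.19/0.72 = 3.04.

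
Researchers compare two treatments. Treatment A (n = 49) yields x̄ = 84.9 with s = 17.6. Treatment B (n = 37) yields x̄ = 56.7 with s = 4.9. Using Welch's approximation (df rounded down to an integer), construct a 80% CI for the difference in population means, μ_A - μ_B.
(24.78, 31.62)

Difference: x̄₁ - x̄₂ = 28.20
SE = √(s₁²/n₁ + s₂²/n₂) = √(17.6²/49 + 4.9²/37) = 2.6402
df = 57.55 → 57 (Welch–Satterthwaite, rounded down)
t* = 1.297

CI: 28.20 ± 1.297 · 2.6402 = 28.20 ± 3.42 = (24.78, 31.62)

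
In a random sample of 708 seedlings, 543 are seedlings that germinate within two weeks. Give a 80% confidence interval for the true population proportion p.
(0.747, 0.787)

Proportion CI:
p̂ = 543/708 = 0.76695
SE = √(p̂(1-p̂)/n) = √(0.76695 · 0.23305 / 708) = 0.01589

z* = 1.282
Margin = z* · SE = 1.282 · 0.01589 = 0.0204

CI: 0.76695 ± 0.0204 = (0.747, 0.787)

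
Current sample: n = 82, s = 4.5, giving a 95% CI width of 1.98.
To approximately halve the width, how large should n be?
n ≈ 328

CI width ∝ 1/√n
To reduce width by factor 2, need √n to grow by 2 → need 2² = 4 times as many samples.

Current: n = 82, width = 1.98
New: n = 328, width ≈ 0.98

Width reduced by factor of 1.98/0.98 = 2.02.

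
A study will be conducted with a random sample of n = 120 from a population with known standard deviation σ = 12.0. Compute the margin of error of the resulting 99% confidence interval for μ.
Margin of error = 2.82

Margin of error = z* · σ/√n
= 2.576 · 12.0/√120
= 2.576 · 12.0/10.9545
= 2.82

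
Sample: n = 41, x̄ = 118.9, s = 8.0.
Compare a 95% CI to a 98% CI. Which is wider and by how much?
98% CI is wider by 1.00

df = 40
95% CI: t* = 2.021, (116.37, 121.43), width = 2 · t* · s/√n = 5.05
98% CI: t* = 2.423, (115.87, 121.93), width = 2 · t* · s/√n = 6.05

The 98% CI is wider by 6.05 - 5.05 = 1.00.
Higher confidence requires a wider interval.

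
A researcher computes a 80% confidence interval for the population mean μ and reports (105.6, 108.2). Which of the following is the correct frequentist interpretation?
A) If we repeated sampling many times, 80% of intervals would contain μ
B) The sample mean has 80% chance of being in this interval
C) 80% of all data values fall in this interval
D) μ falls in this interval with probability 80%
A

A) Correct — this is the frequentist long-run coverage interpretation.
B) Wrong — x̄ is observed and sits in the interval by construction.
C) Wrong — a CI is about the parameter μ, not individual data values.
D) Wrong — μ is fixed; the randomness lives in the interval, not in μ.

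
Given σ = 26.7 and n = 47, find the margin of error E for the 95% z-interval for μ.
Margin of error = 7.63

Margin of error = z* · σ/√n
= 1.960 · 26.7/√47
= 1.960 · 26.7/6.8557
= 7.63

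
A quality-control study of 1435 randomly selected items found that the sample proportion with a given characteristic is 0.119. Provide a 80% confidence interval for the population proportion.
(0.108, 0.130)

Proportion CI:
SE = √(p̂(1-p̂)/n) = √(0.119 · 0.881 / 1435) = 0.00855

z* = 1.282
Margin = z* · SE = 1.282 · 0.00855 = 0.0110

CI: 0.119 ± 0.0110 = (0.108, 0.130)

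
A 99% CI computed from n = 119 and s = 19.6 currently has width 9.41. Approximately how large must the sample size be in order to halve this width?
n ≈ 476

CI width ∝ 1/√n
To reduce width by factor 2, need √n to grow by 2 → need 2² = 4 times as many samples.

Current: n = 119, width = 9.41
New: n = 476, width ≈ 4.65

Width reduced by factor of 9.41/4.65 = 2.02.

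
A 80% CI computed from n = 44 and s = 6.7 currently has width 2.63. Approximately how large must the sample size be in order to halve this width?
n ≈ 176

CI width ∝ 1/√n
To reduce width by factor 2, need √n to grow by 2 → need 2² = 4 times as many samples.

Current: n = 44, width = 2.63
New: n = 176, width ≈ 1.30

Width reduced by factor of 2.63/1.30 = 2.02.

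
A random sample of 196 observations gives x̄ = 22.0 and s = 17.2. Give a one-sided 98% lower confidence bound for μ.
μ ≥ 19.46

Lower bound (one-sided):
t* = 2.068 (one-sided for 98%)
Lower bound = x̄ - t* · s/√n = 22.0 - 2.068 · 17.2/√196 = 19.46

We are 98% confident that μ ≥ 19.46.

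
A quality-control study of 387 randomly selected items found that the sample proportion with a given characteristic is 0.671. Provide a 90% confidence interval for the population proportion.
(0.632, 0.710)

Proportion CI:
SE = √(p̂(1-p̂)/n) = √(0.671 · 0.329 / 387) = 0.02388

z* = 1.645
Margin = z* · SE = 1.645 · 0.02388 = 0.0393

CI: 0.671 ± 0.0393 = (0.632, 0.710)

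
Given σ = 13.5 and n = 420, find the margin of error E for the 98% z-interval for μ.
Margin of error = 1.53

Margin of error = z* · σ/√n
= 2.326 · 13.5/√420
= 2.326 · 13.5/20.4939
= 1.53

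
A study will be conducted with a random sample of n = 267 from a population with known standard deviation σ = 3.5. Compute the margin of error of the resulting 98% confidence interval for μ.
Margin of error = 0.50

Margin of error = z* · σ/√n
= 2.326 · 3.5/√267
= 2.326 · 3.5/16.3401
= 0.50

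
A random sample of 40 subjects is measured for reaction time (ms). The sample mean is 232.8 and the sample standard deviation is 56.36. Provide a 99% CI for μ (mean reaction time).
(208.67, 256.93)

t-interval (σ unknown):
df = n - 1 = 39
t* = 2.708 for 99% confidence

Margin of error = t* · s/√n = 2.708 · 56.36/√40 = 24.13

CI: (208.67, 256.93)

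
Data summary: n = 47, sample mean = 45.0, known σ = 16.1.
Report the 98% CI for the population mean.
(39.54, 50.46)

z-interval (σ known):
z* = 2.326 for 98% confidence

Margin of error = z* · σ/√n = 2.326 · 16.1/√47 = 5.46

CI: (45.0 - 5.46, 45.0 + 5.46) = (39.54, 50.46)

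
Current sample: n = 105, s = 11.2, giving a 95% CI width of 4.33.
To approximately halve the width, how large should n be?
n ≈ 420

CI width ∝ 1/√n
To reduce width by factor 2, need √n to grow by 2 → need 2² = 4 times as many samples.

Current: n = 105, width = 4.33
New: n = 420, width ≈ 2.15

Width reduced by factor of 4.33/2.15 = 2.01.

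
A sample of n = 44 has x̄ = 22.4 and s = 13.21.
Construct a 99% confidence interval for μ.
(17.03, 27.77)

t-interval (σ unknown):
df = n - 1 = 43
t* = 2.695 for 99% confidence

Margin of error = t* · s/√n = 2.695 · 13.21/√44 = 5.37

CI: (17.03, 27.77)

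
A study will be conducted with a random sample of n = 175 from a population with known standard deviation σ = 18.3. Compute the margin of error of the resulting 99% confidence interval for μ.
Margin of error = 3.56

Margin of error = z* · σ/√n
= 2.576 · 18.3/√175
= 2.576 · 18.3/13.2288
= 3.56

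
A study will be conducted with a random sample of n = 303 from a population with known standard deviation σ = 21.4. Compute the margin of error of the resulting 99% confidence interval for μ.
Margin of error = 3.17

Margin of error = z* · σ/√n
= 2.576 · 21.4/√303
= 2.576 · 21.4/17.4069
= 3.17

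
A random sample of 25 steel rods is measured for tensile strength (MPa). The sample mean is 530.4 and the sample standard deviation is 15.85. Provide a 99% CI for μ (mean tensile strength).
(521.53, 539.27)

t-interval (σ unknown):
df = n - 1 = 24
t* = 2.797 for 99% confidence

Margin of error = t* · s/√n = 2.797 · 15.85/√25 = 8.87

CI: (521.53, 539.27)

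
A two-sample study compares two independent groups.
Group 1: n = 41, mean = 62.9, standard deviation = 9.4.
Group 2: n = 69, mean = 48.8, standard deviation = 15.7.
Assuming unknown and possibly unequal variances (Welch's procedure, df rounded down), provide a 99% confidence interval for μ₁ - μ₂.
(7.82, 20.38)

Difference: x̄₁ - x̄₂ = 14.10
SE = √(s₁²/n₁ + s₂²/n₂) = √(9.4²/41 + 15.7²/69) = 2.3932
df = 107.98 → 107 (Welch–Satterthwaite, rounded down)
t* = 2.623

CI: 14.10 ± 2.623 · 2.3932 = 14.10 ± 6.28 = (7.82, 20.38)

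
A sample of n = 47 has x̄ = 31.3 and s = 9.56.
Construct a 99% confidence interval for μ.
(27.55, 35.05)

t-interval (σ unknown):
df = n - 1 = 46
t* = 2.687 for 99% confidence

Margin of error = t* · s/√n = 2.687 · 9.56/√47 = 3.75

CI: (27.55, 35.05)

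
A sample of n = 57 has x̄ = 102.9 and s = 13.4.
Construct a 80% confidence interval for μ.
(100.60, 105.20)

t-interval (σ unknown):
df = n - 1 = 56
t* = 1.297 for 80% confidence

Margin of error = t* · s/√n = 1.297 · 13.4/√57 = 2.30

CI: (100.60, 105.20)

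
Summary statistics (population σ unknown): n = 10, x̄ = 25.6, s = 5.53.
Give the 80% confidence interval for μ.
(23.18, 28.02)

t-interval (σ unknown):
df = n - 1 = 9
t* = 1.383 for 80% confidence

Margin of error = t* · s/√n = 1.383 · 5.53/√10 = 2.42

CI: (23.18, 28.02)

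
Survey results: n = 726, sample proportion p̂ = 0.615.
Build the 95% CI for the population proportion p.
(0.580, 0.650)

Proportion CI:
SE = √(p̂(1-p̂)/n) = √(0.615 · 0.385 / 726) = 0.01806

z* = 1.960
Margin = z* · SE = 1.960 · 0.01806 = 0.0354

CI: 0.615 ± 0.0354 = (0.580, 0.650)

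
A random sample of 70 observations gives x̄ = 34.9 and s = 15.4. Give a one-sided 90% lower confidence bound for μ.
μ ≥ 32.52

Lower bound (one-sided):
t* = 1.294 (one-sided for 90%)
Lower bound = x̄ - t* · s/√n = 34.9 - 1.294 · 15.4/√70 = 32.52

We are 90% confident that μ ≥ 32.52.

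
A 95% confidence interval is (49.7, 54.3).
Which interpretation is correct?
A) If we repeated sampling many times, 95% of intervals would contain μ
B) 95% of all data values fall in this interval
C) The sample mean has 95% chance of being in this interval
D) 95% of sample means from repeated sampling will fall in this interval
A

A) Correct — this is the frequentist long-run coverage interpretation.
B) Wrong — a CI is about the parameter μ, not individual data values.
C) Wrong — x̄ is observed and sits in the interval by construction.
D) Wrong — coverage applies to intervals containing μ, not to future x̄ values.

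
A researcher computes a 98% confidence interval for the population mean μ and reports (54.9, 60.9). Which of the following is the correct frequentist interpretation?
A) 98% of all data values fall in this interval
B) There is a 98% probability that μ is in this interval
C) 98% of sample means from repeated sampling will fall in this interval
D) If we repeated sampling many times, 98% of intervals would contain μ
D

A) Wrong — a CI is about the parameter μ, not individual data values.
B) Wrong — μ is fixed; the randomness lives in the interval, not in μ.
C) Wrong — coverage applies to intervals containing μ, not to future x̄ values.
D) Correct — this is the frequentist long-run coverage interpretation.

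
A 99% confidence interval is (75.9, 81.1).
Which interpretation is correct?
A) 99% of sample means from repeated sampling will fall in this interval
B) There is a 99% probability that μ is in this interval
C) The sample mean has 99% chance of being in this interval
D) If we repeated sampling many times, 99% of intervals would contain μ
D

A) Wrong — coverage applies to intervals containing μ, not to future x̄ values.
B) Wrong — μ is fixed; the randomness lives in the interval, not in μ.
C) Wrong — x̄ is observed and sits in the interval by construction.
D) Correct — this is the frequentist long-run coverage interpretation.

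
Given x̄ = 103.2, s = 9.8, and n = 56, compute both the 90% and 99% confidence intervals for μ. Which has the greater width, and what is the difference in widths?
99% CI is wider by 2.61

df = 55
90% CI: t* = 1.673, (101.01, 105.39), width = 2 · t* · s/√n = 4.38
99% CI: t* = 2.668, (99.71, 106.69), width = 2 · t* · s/√n = 6.99

The 99% CI is wider by 6.99 - 4.38 = 2.61.
Higher confidence requires a wider interval.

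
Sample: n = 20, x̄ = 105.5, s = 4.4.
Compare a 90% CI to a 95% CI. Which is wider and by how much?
95% CI is wider by 0.72

df = 19
90% CI: t* = 1.729, (103.80, 107.20), width = 2 · t* · s/√n = 3.40
95% CI: t* = 2.093, (103.44, 107.56), width = 2 · t* · s/√n = 4.12

The 95% CI is wider by 4.12 - 3.40 = 0.72.
Higher confidence requires a wider interval.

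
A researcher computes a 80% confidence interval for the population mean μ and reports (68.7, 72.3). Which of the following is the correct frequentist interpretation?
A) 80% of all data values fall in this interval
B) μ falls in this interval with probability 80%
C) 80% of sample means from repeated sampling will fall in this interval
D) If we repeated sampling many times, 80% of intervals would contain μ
D

A) Wrong — a CI is about the parameter μ, not individual data values.
B) Wrong — μ is fixed; the randomness lives in the interval, not in μ.
C) Wrong — coverage applies to intervals containing μ, not to future x̄ values.
D) Correct — this is the frequentist long-run coverage interpretation.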